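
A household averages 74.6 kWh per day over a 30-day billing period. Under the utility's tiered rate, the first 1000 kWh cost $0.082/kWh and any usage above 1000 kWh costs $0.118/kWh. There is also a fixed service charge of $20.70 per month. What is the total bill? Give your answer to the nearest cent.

$248.78

Usage = 74.6 kWh/day × 30 days = 2238 kWh
First 1000 kWh × $0.082 = $82.00
Remaining 1238 kWh × $0.118 = $146.08
Energy charge = $228.08; + service $20.70 = $248.78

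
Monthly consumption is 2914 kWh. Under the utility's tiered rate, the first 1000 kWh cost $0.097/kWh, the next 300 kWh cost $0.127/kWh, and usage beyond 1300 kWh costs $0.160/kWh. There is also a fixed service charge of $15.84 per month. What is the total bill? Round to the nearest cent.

First 1000 kWh × $0.097 = $97.00
Next 300 kWh × $0.127 = $38.10
Remaining 1614 kWh × $0.160 = $258.24
Energy charge = $393.34; + service $15.84 = $409.18

$409.18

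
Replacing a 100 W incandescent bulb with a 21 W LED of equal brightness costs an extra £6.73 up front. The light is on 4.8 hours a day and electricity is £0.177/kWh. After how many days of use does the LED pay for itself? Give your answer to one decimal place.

100.3 days

Power saved = 100 − 21 = 79 W
Daily energy saved = 79 W × 4.8 h = 379.2 Wh = 0.3792 kWh
Daily savings = 0.3792 × £0.177 = £0.0671
Payback = £6.73 / £0.0671 per day = 100.3 days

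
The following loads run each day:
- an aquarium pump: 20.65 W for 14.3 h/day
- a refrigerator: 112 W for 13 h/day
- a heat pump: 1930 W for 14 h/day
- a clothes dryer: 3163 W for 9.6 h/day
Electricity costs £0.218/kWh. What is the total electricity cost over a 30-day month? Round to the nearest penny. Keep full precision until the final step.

£386.75

aquarium pump: 20.65 W × 14.3 h × 30 d = 8,859 Wh = 8.859 kWh
refrigerator: 112 W × 13 h × 30 d = 43,680 Wh = 43.68 kWh
heat pump: 1930 W × 14 h × 30 d = 810,600 Wh = 810.6 kWh
clothes dryer: 3163 W × 9.6 h × 30 d = 910,944 Wh = 910.9 kWh
Total energy = 8.859 + 43.68 + 810.6 + 910.9 = 1,774 kWh
Cost = 1,774 kWh × £0.218 = £386.75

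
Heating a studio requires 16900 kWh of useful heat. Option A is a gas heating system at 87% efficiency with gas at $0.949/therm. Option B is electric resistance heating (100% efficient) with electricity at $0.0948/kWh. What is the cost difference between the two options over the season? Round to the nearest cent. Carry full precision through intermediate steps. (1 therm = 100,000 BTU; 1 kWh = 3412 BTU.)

$973.13

Heat load = 16900 kWh × 3412 = 57,662,800 BTU
Gas: input = 57,662,800 / 0.87 = 66,279,080 BTU = 662.8 therm → 662.8 × $0.949 = $628.99
Electric: 57,662,800 BTU / 3412 = 16,900 kWh → × $0.0948 = $1,602.12
Difference = |$628.99 − $1,602.12| = $973.13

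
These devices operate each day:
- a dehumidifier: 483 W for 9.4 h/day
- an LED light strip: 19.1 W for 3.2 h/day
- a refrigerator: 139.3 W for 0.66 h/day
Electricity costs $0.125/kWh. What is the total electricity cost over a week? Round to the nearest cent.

$4.11

dehumidifier: 483 W × 9.4 h × 7 d = 31,781 Wh = 31.78 kWh
LED light strip: 19.1 W × 3.2 h × 7 d = 428 Wh = 0.4278 kWh
refrigerator: 139.3 W × 0.66 h × 7 d = 644 Wh = 0.6436 kWh
Total energy = 31.78 + 0.4278 + 0.6436 = 32.85 kWh
Cost = 32.85 kWh × $0.125 = $4.11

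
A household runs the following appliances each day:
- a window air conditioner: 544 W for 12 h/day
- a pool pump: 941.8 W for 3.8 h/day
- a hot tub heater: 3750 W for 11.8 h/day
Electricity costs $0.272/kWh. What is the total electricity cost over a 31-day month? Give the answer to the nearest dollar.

$458

window air conditioner: 544 W × 12 h × 31 d = 202,368 Wh = 202.4 kWh
pool pump: 941.8 W × 3.8 h × 31 d = 110,944 Wh = 110.9 kWh
hot tub heater: 3750 W × 11.8 h × 31 d = 1,371,750 Wh = 1,372 kWh
Total energy = 202.4 + 110.9 + 1,372 = 1,685 kWh
Cost = 1,685 kWh × $0.272 = $458.34 ≈ $458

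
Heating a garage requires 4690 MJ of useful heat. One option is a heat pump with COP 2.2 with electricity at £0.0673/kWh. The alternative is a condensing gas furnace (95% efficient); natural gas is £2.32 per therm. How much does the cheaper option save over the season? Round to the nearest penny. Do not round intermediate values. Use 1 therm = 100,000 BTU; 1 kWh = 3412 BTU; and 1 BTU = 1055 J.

£68.71

Heat load = 4690 MJ = 4,690,000,000 J / 1055 = 4,445,498 BTU
Gas: input = 4,445,498 / 0.95 = 4,679,471 BTU = 46.79 therm → 46.79 × £2.32 = £108.56
Heat pump: 4,445,498 BTU / 3412 = 1,303 kWh heat; / 2.2 = 592.2 kWh in → × £0.0673 = £39.86
Difference = |£108.56 − £39.86| = £68.71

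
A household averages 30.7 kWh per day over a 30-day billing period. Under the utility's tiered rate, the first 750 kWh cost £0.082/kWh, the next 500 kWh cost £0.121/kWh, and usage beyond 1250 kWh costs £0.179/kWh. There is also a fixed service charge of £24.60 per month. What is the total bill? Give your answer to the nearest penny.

£106.79

Usage = 30.7 kWh/day × 30 days = 921 kWh
First 750 kWh × £0.082 = £61.50
Next 171 kWh × £0.121 = £20.69
Remaining tier: 0 kWh (not reached)
Energy charge = £82.19; + service £24.60 = £106.79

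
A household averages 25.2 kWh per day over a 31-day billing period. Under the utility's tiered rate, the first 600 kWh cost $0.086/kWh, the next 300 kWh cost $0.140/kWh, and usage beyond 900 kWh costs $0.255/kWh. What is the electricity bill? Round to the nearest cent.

Usage = 25.2 kWh/day × 31 days = 781.2 kWh
First 600 kWh × $0.086 = $51.60
Next 181.2 kWh × $0.140 = $25.37
Remaining tier: 0 kWh (not reached)
Total = $76.97

$76.97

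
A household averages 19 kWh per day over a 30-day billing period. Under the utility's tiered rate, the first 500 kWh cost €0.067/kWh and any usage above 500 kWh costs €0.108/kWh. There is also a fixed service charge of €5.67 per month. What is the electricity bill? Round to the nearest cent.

€46.73

Usage = 19 kWh/day × 30 days = 570 kWh
First 500 kWh × €0.067 = €33.50
Remaining 70 kWh × €0.108 = €7.56
Energy charge = €41.06; + service €5.67 = €46.73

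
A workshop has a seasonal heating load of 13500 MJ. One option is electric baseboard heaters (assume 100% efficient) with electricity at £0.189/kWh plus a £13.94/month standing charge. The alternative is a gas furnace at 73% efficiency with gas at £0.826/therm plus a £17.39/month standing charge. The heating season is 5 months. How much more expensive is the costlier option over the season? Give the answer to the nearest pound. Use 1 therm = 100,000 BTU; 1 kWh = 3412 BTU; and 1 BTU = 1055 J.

Heat load = 13500 MJ = 13,500,000,000 J / 1055 = 12,796,209 BTU
Gas: input = 12,796,209 / 0.73 = 17,529,053 BTU = 175.3 therm → 175.3 × £0.826 = £144.79; + 5 × £17.39 standing = £231.74
Electric: 12,796,209 BTU / 3412 = 3,750 kWh → × £0.189 = £708.82; + 5 × £13.94 standing = £778.52
Difference = |£231.74 − £778.52| = £546.78 ≈ £547

£547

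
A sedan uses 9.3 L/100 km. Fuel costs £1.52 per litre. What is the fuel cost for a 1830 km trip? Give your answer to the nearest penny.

Fuel = 9.3 L/100 km × 1830 km / 100 = 170.2 L
Cost = 170.2 L × £1.52/L = £258.69

£258.69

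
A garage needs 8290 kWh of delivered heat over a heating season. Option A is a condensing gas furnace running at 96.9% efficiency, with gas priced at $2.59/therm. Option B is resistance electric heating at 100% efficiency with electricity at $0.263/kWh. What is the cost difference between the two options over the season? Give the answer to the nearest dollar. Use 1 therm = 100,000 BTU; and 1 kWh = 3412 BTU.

Heat load = 8290 kWh × 3412 = 28,285,480 BTU
Gas: input = 28,285,480 / 0.969 = 29,190,382 BTU = 291.9 therm → 291.9 × $2.59 = $756.03
Electric: 28,285,480 BTU / 3412 = 8,290 kWh → × $0.263 = $2,180.27
Difference = |$756.03 − $2,180.27| = $1,424.24 ≈ $1424

$1424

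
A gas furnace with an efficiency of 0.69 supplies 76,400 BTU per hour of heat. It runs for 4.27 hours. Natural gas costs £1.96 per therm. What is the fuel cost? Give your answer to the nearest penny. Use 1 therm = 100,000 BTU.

Heat delivered = 76,400 BTU/h × 4.27 h = 326,228 BTU
Gas input = 326,228 / 0.69 = 472,794 BTU
= 472,794 / 100,000 = 4.728 therm
Cost = 4.728 × £1.96/therm = £9.27

£9.27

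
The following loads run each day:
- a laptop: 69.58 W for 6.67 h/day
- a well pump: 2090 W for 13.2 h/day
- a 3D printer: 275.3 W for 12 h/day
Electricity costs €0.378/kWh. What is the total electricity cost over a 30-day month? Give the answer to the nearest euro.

€356

laptop: 69.58 W × 6.67 h × 30 d = 13,923 Wh = 13.92 kWh
well pump: 2090 W × 13.2 h × 30 d = 827,640 Wh = 827.6 kWh
3D printer: 275.3 W × 12 h × 30 d = 99,108 Wh = 99.11 kWh
Total energy = 13.92 + 827.6 + 99.11 = 940.7 kWh
Cost = 940.7 kWh × €0.378 = €355.57 ≈ €356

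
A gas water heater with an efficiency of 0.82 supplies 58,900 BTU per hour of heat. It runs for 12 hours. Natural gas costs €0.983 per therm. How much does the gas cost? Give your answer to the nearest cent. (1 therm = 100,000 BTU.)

Heat delivered = 58,900 BTU/h × 12 h = 706,800 BTU
Gas input = 706,800 / 0.82 = 861,951 BTU
= 861,951 / 100,000 = 8.62 therm
Cost = 8.62 × €0.983/therm = €8.47

€8.47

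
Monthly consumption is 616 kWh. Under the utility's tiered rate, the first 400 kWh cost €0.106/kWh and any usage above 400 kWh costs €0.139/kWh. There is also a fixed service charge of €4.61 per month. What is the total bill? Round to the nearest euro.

€77

First 400 kWh × €0.106 = €42.40
Remaining 216 kWh × €0.139 = €30.02
Energy charge = €72.42; + service €4.61 = €77.03 ≈ €77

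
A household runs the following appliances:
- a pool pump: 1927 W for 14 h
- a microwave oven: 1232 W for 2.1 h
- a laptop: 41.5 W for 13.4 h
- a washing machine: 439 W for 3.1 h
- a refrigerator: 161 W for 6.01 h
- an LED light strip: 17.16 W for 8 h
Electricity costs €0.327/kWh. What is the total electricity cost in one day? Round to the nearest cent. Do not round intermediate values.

€10.66

pool pump: 1927 W × 14 h = 26,978 Wh = 26.98 kWh
microwave oven: 1232 W × 2.1 h = 2,587 Wh = 2.587 kWh
laptop: 41.5 W × 13.4 h = 556 Wh = 0.5561 kWh
washing machine: 439 W × 3.1 h = 1,361 Wh = 1.361 kWh
refrigerator: 161 W × 6.01 h = 968 Wh = 0.9676 kWh
LED light strip: 17.16 W × 8 h = 137 Wh = 0.1373 kWh
Total energy = 26.98 + 2.587 + 0.5561 + 1.361 + 0.9676 + 0.1373 = 32.59 kWh
Cost = 32.59 kWh × €0.327 = €10.66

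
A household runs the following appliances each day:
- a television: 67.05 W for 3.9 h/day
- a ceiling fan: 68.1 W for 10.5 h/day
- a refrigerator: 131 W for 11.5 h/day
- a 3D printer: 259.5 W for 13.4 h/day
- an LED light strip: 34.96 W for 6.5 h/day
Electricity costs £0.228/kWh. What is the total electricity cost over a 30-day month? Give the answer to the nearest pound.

television: 67.05 W × 3.9 h × 30 d = 7,845 Wh = 7.845 kWh
ceiling fan: 68.1 W × 10.5 h × 30 d = 21,452 Wh = 21.45 kWh
refrigerator: 131 W × 11.5 h × 30 d = 45,195 Wh = 45.2 kWh
3D printer: 259.5 W × 13.4 h × 30 d = 104,319 Wh = 104.3 kWh
LED light strip: 34.96 W × 6.5 h × 30 d = 6,817 Wh = 6.817 kWh
Total energy = 7.845 + 21.45 + 45.2 + 104.3 + 6.817 = 185.6 kWh
Cost = 185.6 kWh × £0.228 = £42.32 ≈ £42

£42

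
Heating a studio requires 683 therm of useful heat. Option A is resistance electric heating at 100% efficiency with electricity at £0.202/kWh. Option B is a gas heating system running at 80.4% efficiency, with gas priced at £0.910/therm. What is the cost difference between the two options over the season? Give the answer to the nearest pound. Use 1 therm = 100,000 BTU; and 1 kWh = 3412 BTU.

£3271

Heat load = 683 therm × 100,000 = 68,300,000 BTU
Gas: input = 68,300,000 / 0.804 = 84,950,249 BTU = 849.5 therm → 849.5 × £0.910 = £773.05
Electric: 68,300,000 BTU / 3412 = 20,020 kWh → × £0.202 = £4,043.55
Difference = |£773.05 − £4,043.55| = £3,270.50 ≈ £3271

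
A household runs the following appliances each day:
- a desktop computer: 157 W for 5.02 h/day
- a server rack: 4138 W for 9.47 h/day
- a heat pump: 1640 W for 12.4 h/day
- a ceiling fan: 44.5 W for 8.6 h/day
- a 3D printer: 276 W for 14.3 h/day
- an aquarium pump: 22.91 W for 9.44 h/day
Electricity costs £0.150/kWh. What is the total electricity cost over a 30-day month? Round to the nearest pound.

£292

desktop computer: 157 W × 5.02 h × 30 d = 23,644 Wh = 23.64 kWh
server rack: 4138 W × 9.47 h × 30 d = 1,175,606 Wh = 1,176 kWh
heat pump: 1640 W × 12.4 h × 30 d = 610,080 Wh = 610.1 kWh
ceiling fan: 44.5 W × 8.6 h × 30 d = 11,481 Wh = 11.48 kWh
3D printer: 276 W × 14.3 h × 30 d = 118,404 Wh = 118.4 kWh
aquarium pump: 22.91 W × 9.44 h × 30 d = 6,488 Wh = 6.488 kWh
Total energy = 23.64 + 1,176 + 610.1 + 11.48 + 118.4 + 6.488 = 1,946 kWh
Cost = 1,946 kWh × £0.150 = £291.86 ≈ £292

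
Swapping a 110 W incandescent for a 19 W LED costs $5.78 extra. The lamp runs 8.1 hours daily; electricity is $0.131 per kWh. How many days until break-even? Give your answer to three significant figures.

59.9 days

Power saved = 110 − 19 = 91 W
Daily energy saved = 91 W × 8.1 h = 737.1 Wh = 0.7371 kWh
Daily savings = 0.7371 × $0.131 = $0.0966
Payback = $5.78 / $0.0966 per day = 59.86 days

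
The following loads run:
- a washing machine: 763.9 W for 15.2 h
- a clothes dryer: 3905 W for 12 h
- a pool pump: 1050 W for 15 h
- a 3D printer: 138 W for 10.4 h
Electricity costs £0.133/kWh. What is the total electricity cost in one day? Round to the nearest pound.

£10

washing machine: 763.9 W × 15.2 h = 11,611 Wh = 11.61 kWh
clothes dryer: 3905 W × 12 h = 46,860 Wh = 46.86 kWh
pool pump: 1050 W × 15 h = 15,750 Wh = 15.75 kWh
3D printer: 138 W × 10.4 h = 1,435 Wh = 1.435 kWh
Total energy = 11.61 + 46.86 + 15.75 + 1.435 = 75.66 kWh
Cost = 75.66 kWh × £0.133 = £10.06 ≈ £10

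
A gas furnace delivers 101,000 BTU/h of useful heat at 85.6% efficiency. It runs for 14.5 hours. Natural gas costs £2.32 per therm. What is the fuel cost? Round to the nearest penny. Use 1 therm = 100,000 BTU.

£39.69

Heat delivered = 101,000 BTU/h × 14.5 h = 1,464,500 BTU
Gas input = 1,464,500 / 0.856 = 1,710,864 BTU
= 1,710,864 / 100,000 = 17.11 therm
Cost = 17.11 × £2.32/therm = £39.69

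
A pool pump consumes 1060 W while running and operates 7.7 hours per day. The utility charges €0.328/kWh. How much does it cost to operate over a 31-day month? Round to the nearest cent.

Energy = 1060 W × 7.7 h/day × 31 days = 253,022 Wh = 253 kWh
Cost = 253 kWh × €0.328/kWh = €82.99

€82.99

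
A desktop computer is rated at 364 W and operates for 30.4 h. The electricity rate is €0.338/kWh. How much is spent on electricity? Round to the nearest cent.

€3.74

Energy = 364 W × 30.4 h = 11,066 Wh = 11.07 kWh
Cost = 11.07 kWh × €0.338/kWh = €3.74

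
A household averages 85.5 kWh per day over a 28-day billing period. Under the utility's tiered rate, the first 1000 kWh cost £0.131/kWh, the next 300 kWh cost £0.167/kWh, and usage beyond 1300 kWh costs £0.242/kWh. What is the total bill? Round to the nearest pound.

Usage = 85.5 kWh/day × 28 days = 2394 kWh
First 1000 kWh × £0.131 = £131.00
Next 300 kWh × £0.167 = £50.10
Remaining 1094 kWh × £0.242 = £264.75
Total = £445.85 ≈ £446

£446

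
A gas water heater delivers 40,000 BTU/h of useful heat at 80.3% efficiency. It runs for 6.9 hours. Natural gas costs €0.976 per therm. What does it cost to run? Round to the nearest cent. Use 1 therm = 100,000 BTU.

€3.35

Heat delivered = 40,000 BTU/h × 6.9 h = 276,000 BTU
Gas input = 276,000 / 0.803 = 343,711 BTU
= 343,711 / 100,000 = 3.437 therm
Cost = 3.437 × €0.976/therm = €3.35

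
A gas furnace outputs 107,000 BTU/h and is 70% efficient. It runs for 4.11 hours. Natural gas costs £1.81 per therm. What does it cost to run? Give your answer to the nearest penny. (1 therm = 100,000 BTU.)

Heat delivered = 107,000 BTU/h × 4.11 h = 439,770 BTU
Gas input = 439,770 / 0.70 = 628,243 BTU
= 628,243 / 100,000 = 6.282 therm
Cost = 6.282 × £1.81/therm = £11.37

£11.37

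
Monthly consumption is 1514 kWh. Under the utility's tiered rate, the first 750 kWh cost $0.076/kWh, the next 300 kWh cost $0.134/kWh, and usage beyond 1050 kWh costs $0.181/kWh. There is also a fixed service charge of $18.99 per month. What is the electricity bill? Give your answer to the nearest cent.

First 750 kWh × $0.076 = $57.00
Next 300 kWh × $0.134 = $40.20
Remaining 464 kWh × $0.181 = $83.98
Energy charge = $181.18; + service $18.99 = $200.17

$200.17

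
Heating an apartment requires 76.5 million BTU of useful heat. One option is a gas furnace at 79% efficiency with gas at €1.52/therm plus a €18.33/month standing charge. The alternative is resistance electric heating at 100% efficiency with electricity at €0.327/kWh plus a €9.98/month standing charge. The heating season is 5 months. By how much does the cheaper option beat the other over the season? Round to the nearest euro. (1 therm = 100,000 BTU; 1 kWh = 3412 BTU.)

Heat load = 76.5 × 10⁶ BTU = 76,500,000 BTU
Gas: input = 76,500,000 / 0.790 = 96,835,443 BTU = 968.4 therm → 968.4 × €1.52 = €1,471.90; + 5 × €18.33 standing = €1,563.55
Electric: 76,500,000 BTU / 3412 = 22,420 kWh → × €0.327 = €7,331.62; + 5 × €9.98 standing = €7,381.52
Difference = |€1,563.55 − €7,381.52| = €5,817.97 ≈ €5818

€5818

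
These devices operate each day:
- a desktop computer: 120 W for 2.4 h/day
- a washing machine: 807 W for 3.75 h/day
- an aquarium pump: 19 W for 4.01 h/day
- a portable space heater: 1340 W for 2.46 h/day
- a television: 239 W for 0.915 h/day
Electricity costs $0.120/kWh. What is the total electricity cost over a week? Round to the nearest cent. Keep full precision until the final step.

desktop computer: 120 W × 2.4 h × 7 d = 2,016 Wh = 2.016 kWh
washing machine: 807 W × 3.75 h × 7 d = 21,184 Wh = 21.18 kWh
aquarium pump: 19 W × 4.01 h × 7 d = 533 Wh = 0.5333 kWh
portable space heater: 1340 W × 2.46 h × 7 d = 23,075 Wh = 23.07 kWh
television: 239 W × 0.915 h × 7 d = 1,531 Wh = 1.531 kWh
Total energy = 2.016 + 21.18 + 0.5333 + 23.07 + 1.531 = 48.34 kWh
Cost = 48.34 kWh × $0.120 = $5.80

$5.80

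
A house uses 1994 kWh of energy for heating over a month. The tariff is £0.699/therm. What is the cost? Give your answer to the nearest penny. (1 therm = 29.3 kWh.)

1994 kWh × (0.03413 therm/kWh) = 68.05 therm
Cost = 68.05 therm × £0.699/therm = £47.57

£47.57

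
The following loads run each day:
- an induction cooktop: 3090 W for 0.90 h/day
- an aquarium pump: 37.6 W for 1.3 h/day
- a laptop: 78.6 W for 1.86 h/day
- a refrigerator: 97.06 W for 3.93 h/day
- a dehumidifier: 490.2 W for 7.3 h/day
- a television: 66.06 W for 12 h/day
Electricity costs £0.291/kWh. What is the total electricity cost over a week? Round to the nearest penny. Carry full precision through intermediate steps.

£15.74

induction cooktop: 3090 W × 0.90 h × 7 d = 19,467 Wh = 19.47 kWh
aquarium pump: 37.6 W × 1.3 h × 7 d = 342 Wh = 0.3422 kWh
laptop: 78.6 W × 1.86 h × 7 d = 1,023 Wh = 1.023 kWh
refrigerator: 97.06 W × 3.93 h × 7 d = 2,670 Wh = 2.67 kWh
dehumidifier: 490.2 W × 7.3 h × 7 d = 25,049 Wh = 25.05 kWh
television: 66.06 W × 12 h × 7 d = 5,549 Wh = 5.549 kWh
Total energy = 19.47 + 0.3422 + 1.023 + 2.67 + 25.05 + 5.549 = 54.1 kWh
Cost = 54.1 kWh × £0.291 = £15.74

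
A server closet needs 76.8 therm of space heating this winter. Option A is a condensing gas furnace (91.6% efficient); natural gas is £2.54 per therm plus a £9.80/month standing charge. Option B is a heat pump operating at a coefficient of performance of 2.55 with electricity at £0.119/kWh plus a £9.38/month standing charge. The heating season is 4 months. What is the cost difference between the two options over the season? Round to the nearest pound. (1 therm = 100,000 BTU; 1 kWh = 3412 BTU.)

£110

Heat load = 76.8 therm × 100,000 = 7,680,000 BTU
Gas: input = 7,680,000 / 0.916 = 8,384,279 BTU = 83.84 therm → 83.84 × £2.54 = £212.96; + 4 × £9.80 standing = £252.16
Heat pump: 7,680,000 BTU / 3412 = 2,251 kWh heat; / 2.55 = 882.7 kWh in → × £0.119 = £105.04; + 4 × £9.38 standing = £142.56
Difference = |£252.16 − £142.56| = £109.60 ≈ £110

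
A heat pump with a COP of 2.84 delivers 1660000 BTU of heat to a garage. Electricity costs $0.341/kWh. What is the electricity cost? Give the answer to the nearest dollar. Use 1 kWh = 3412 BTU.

Heat delivered = 1,660,000 BTU / 3412 = 486.5 kWh
Electrical input = 486.5 kWh / 2.84 = 171.3 kWh
Cost = 171.3 × $0.341/kWh = $58.42 ≈ $58

$58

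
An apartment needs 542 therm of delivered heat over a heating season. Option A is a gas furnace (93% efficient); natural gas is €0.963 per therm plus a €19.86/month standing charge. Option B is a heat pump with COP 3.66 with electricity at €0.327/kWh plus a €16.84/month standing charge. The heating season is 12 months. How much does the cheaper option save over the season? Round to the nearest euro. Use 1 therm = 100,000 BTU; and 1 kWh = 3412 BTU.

€822

Heat load = 542 therm × 100,000 = 54,200,000 BTU
Gas: input = 54,200,000 / 0.93 = 58,279,570 BTU = 582.8 therm → 582.8 × €0.963 = €561.23; + 12 × €19.86 standing = €799.55
Heat pump: 54,200,000 BTU / 3412 = 15,890 kWh heat; / 3.66 = 4,340 kWh in → × €0.327 = €1,419.24; + 12 × €16.84 standing = €1,621.32
Difference = |€799.55 − €1,621.32| = €821.77 ≈ €822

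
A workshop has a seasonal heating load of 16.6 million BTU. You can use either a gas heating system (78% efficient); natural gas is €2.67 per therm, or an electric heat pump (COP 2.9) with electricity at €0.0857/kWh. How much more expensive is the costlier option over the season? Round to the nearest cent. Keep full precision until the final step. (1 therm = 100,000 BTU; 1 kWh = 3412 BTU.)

Heat load = 16.6 × 10⁶ BTU = 16,600,000 BTU
Gas: input = 16,600,000 / 0.78 = 21,282,051 BTU = 212.8 therm → 212.8 × €2.67 = €568.23
Heat pump: 16,600,000 BTU / 3412 = 4,865 kWh heat; / 2.9 = 1,678 kWh in → × €0.0857 = €143.77
Difference = |€568.23 − €143.77| = €424.46

€424.46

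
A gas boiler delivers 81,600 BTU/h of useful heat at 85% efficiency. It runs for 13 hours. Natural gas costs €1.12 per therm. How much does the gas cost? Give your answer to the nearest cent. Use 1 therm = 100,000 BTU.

€13.98

Heat delivered = 81,600 BTU/h × 13 h = 1,060,800 BTU
Gas input = 1,060,800 / 0.85 = 1,248,000 BTU
= 1,248,000 / 100,000 = 12.48 therm
Cost = 12.48 × €1.12/therm = €13.98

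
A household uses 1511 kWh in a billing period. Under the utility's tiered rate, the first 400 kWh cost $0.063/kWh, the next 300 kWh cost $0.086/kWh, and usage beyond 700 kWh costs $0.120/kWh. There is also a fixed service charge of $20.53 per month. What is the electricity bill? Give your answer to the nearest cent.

$168.85

First 400 kWh × $0.063 = $25.20
Next 300 kWh × $0.086 = $25.80
Remaining 811 kWh × $0.120 = $97.32
Energy charge = $148.32; + service $20.53 = $168.85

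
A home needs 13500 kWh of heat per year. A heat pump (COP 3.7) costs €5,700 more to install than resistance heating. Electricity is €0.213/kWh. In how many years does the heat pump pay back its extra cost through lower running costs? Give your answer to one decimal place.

Resistance: 13500 kWh × €0.213 = €2,875.50/yr
Heat pump: 13500 / 3.7 = 3649 kWh in → × €0.213 = €777.16/yr
Annual savings = €2,098.34
Payback = €5,700 / €2,098.34 = 2.72 years

2.7 years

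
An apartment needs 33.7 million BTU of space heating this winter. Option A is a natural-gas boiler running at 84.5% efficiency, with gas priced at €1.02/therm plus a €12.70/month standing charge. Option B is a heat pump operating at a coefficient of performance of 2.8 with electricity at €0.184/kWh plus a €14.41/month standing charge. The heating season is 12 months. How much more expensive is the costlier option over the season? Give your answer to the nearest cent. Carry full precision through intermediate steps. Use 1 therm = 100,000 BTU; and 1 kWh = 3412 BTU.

Heat load = 33.7 × 10⁶ BTU = 33,700,000 BTU
Gas: input = 33,700,000 / 0.845 = 39,881,657 BTU = 398.8 therm → 398.8 × €1.02 = €406.79; + 12 × €12.70 standing = €559.19
Heat pump: 33,700,000 BTU / 3412 = 9,877 kWh heat; / 2.8 = 3,527 kWh in → × €0.184 = €649.05; + 12 × €14.41 standing = €821.97
Difference = |€559.19 − €821.97| = €262.78

€262.78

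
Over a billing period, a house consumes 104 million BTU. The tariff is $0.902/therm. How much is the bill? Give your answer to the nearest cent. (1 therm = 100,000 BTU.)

104 million BTU × (10 therm/million BTU) = 1,040 therm
Cost = 1,040 therm × $0.902/therm = $938.08

$938.08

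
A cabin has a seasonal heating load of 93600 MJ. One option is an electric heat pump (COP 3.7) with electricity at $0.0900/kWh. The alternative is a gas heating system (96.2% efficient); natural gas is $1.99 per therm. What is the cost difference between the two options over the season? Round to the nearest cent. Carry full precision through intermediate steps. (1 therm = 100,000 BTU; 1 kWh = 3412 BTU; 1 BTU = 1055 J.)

Heat load = 93600 MJ = 93,600,000,000 J / 1055 = 88,720,379 BTU
Gas: input = 88,720,379 / 0.962 = 92,224,926 BTU = 922.2 therm → 922.2 × $1.99 = $1,835.28
Heat pump: 88,720,379 BTU / 3412 = 26,000 kWh heat; / 3.7 = 7,028 kWh in → × $0.0900 = $632.49
Difference = |$1,835.28 − $632.49| = $1,202.78

$1202.78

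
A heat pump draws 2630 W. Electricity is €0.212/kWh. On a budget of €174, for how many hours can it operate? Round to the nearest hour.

312 h

Energy budget = €174 / €0.212 per kWh = 820.8 kWh = 820,755 Wh
Runtime = 820,755 Wh / 2630 W = 312.1 h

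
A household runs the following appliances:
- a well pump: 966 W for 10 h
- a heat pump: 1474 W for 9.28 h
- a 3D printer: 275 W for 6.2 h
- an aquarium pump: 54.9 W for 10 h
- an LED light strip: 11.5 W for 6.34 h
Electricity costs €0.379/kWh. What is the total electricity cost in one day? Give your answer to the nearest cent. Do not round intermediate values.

€9.73

well pump: 966 W × 10 h = 9,660 Wh = 9.66 kWh
heat pump: 1474 W × 9.28 h = 13,679 Wh = 13.68 kWh
3D printer: 275 W × 6.2 h = 1,705 Wh = 1.705 kWh
aquarium pump: 54.9 W × 10 h = 549 Wh = 0.549 kWh
LED light strip: 11.5 W × 6.34 h = 73 Wh = 0.07291 kWh
Total energy = 9.66 + 13.68 + 1.705 + 0.549 + 0.07291 = 25.67 kWh
Cost = 25.67 kWh × €0.379 = €9.73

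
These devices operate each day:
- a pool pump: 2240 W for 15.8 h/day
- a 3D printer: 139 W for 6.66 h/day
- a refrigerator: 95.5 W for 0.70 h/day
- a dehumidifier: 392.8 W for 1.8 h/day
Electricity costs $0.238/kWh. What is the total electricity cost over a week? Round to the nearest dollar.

pool pump: 2240 W × 15.8 h × 7 d = 247,744 Wh = 247.7 kWh
3D printer: 139 W × 6.66 h × 7 d = 6,480 Wh = 6.48 kWh
refrigerator: 95.5 W × 0.70 h × 7 d = 468 Wh = 0.4679 kWh
dehumidifier: 392.8 W × 1.8 h × 7 d = 4,949 Wh = 4.949 kWh
Total energy = 247.7 + 6.48 + 0.4679 + 4.949 = 259.6 kWh
Cost = 259.6 kWh × $0.238 = $61.79 ≈ $62

$62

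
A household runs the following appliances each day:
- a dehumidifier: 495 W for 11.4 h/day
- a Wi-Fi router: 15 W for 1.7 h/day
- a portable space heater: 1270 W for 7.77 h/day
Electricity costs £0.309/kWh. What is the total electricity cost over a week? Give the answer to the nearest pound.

dehumidifier: 495 W × 11.4 h × 7 d = 39,501 Wh = 39.5 kWh
Wi-Fi router: 15 W × 1.7 h × 7 d = 178 Wh = 0.1785 kWh
portable space heater: 1270 W × 7.77 h × 7 d = 69,075 Wh = 69.08 kWh
Total energy = 39.5 + 0.1785 + 69.08 = 108.8 kWh
Cost = 108.8 kWh × £0.309 = £33.61 ≈ £34

£34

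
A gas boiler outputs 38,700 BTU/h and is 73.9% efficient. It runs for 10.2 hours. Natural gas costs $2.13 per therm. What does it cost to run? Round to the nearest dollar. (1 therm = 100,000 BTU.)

$11

Heat delivered = 38,700 BTU/h × 10.2 h = 394,740 BTU
Gas input = 394,740 / 0.739 = 534,154 BTU
= 534,154 / 100,000 = 5.342 therm
Cost = 5.342 × $2.13/therm = $11.38 ≈ $11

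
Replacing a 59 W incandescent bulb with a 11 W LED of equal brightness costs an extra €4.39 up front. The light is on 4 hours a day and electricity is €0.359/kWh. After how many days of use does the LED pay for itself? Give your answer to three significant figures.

63.7 days

Power saved = 59 − 11 = 48 W
Daily energy saved = 48 W × 4 h = 192 Wh = 0.192 kWh
Daily savings = 0.192 × €0.359 = €0.0689
Payback = €4.39 / €0.0689 per day = 63.69 days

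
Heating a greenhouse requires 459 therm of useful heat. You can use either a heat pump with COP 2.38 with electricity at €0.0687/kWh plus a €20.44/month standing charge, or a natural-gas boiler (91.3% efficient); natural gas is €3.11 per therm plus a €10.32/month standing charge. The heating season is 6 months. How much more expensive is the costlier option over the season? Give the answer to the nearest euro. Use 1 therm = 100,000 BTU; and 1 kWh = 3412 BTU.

€1114

Heat load = 459 therm × 100,000 = 45,900,000 BTU
Gas: input = 45,900,000 / 0.913 = 50,273,823 BTU = 502.7 therm → 502.7 × €3.11 = €1,563.52; + 6 × €10.32 standing = €1,625.44
Heat pump: 45,900,000 BTU / 3412 = 13,450 kWh heat; / 2.38 = 5,652 kWh in → × €0.0687 = €388.31; + 6 × €20.44 standing = €510.95
Difference = |€1,625.44 − €510.95| = €1,114.48 ≈ €1114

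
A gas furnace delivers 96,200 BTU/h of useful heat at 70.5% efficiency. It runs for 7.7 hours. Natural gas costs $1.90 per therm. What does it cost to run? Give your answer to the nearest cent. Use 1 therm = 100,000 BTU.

$19.96

Heat delivered = 96,200 BTU/h × 7.7 h = 740,740 BTU
Gas input = 740,740 / 0.705 = 1,050,695 BTU
= 1,050,695 / 100,000 = 10.51 therm
Cost = 10.51 × $1.90/therm = $19.96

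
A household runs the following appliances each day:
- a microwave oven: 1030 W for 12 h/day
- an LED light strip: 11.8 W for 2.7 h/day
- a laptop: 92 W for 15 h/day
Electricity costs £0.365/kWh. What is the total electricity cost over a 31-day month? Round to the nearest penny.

microwave oven: 1030 W × 12 h × 31 d = 383,160 Wh = 383.2 kWh
LED light strip: 11.8 W × 2.7 h × 31 d = 988 Wh = 0.9877 kWh
laptop: 92 W × 15 h × 31 d = 42,780 Wh = 42.78 kWh
Total energy = 383.2 + 0.9877 + 42.78 = 426.9 kWh
Cost = 426.9 kWh × £0.365 = £155.83

£155.83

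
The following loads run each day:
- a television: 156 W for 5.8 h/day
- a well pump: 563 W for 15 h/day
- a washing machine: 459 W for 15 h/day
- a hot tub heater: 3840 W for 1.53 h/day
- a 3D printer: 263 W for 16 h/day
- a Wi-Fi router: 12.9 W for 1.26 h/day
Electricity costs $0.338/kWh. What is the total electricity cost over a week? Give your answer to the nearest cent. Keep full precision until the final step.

$62.31

television: 156 W × 5.8 h × 7 d = 6,334 Wh = 6.334 kWh
well pump: 563 W × 15 h × 7 d = 59,115 Wh = 59.12 kWh
washing machine: 459 W × 15 h × 7 d = 48,195 Wh = 48.2 kWh
hot tub heater: 3840 W × 1.53 h × 7 d = 41,126 Wh = 41.13 kWh
3D printer: 263 W × 16 h × 7 d = 29,456 Wh = 29.46 kWh
Wi-Fi router: 12.9 W × 1.26 h × 7 d = 114 Wh = 0.1138 kWh
Total energy = 6.334 + 59.12 + 48.2 + 41.13 + 29.46 + 0.1138 = 184.3 kWh
Cost = 184.3 kWh × $0.338 = $62.31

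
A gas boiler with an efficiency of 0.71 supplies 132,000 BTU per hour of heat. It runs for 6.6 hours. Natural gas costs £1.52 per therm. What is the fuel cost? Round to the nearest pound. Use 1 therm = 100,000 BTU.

Heat delivered = 132,000 BTU/h × 6.6 h = 871,200 BTU
Gas input = 871,200 / 0.71 = 1,227,042 BTU
= 1,227,042 / 100,000 = 12.27 therm
Cost = 12.27 × £1.52/therm = £18.65 ≈ £19

£19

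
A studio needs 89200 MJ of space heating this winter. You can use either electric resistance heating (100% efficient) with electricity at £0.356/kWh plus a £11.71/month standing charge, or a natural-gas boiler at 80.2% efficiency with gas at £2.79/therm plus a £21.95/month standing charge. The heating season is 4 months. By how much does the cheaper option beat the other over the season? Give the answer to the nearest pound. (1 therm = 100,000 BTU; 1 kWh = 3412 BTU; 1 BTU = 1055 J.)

£5839

Heat load = 89200 MJ = 89,200,000,000 J / 1055 = 84,549,763 BTU
Gas: input = 84,549,763 / 0.802 = 105,423,645 BTU = 1,054 therm → 1,054 × £2.79 = £2,941.32; + 4 × £21.95 standing = £3,029.12
Electric: 84,549,763 BTU / 3412 = 24,780 kWh → × £0.356 = £8,821.72; + 4 × £11.71 standing = £8,868.56
Difference = |£3,029.12 − £8,868.56| = £5,839.44 ≈ £5839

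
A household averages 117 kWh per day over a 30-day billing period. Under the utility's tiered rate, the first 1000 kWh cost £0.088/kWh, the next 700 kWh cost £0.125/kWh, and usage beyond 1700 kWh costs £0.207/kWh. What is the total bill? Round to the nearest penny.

Usage = 117 kWh/day × 30 days = 3510 kWh
First 1000 kWh × £0.088 = £88.00
Next 700 kWh × £0.125 = £87.50
Remaining 1810 kWh × £0.207 = £374.67
Total = £550.17

£550.17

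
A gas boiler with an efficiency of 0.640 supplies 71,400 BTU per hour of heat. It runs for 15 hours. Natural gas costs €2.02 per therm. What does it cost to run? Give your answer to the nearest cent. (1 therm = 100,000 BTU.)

€33.80

Heat delivered = 71,400 BTU/h × 15 h = 1,071,000 BTU
Gas input = 1,071,000 / 0.640 = 1,673,438 BTU
= 1,673,438 / 100,000 = 16.73 therm
Cost = 16.73 × €2.02/therm = €33.80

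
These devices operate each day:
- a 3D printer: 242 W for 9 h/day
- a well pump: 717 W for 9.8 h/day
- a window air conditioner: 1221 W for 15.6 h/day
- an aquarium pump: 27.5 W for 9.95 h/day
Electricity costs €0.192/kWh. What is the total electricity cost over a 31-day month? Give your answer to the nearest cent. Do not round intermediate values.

3D printer: 242 W × 9 h × 31 d = 67,518 Wh = 67.52 kWh
well pump: 717 W × 9.8 h × 31 d = 217,825 Wh = 217.8 kWh
window air conditioner: 1221 W × 15.6 h × 31 d = 590,476 Wh = 590.5 kWh
aquarium pump: 27.5 W × 9.95 h × 31 d = 8,482 Wh = 8.482 kWh
Total energy = 67.52 + 217.8 + 590.5 + 8.482 = 884.3 kWh
Cost = 884.3 kWh × €0.192 = €169.79

€169.79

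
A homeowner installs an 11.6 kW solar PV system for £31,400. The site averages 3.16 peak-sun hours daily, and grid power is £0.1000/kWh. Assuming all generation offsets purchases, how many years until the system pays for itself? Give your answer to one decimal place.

Daily generation = 11.6 kW × 3.16 h = 36.66 kWh
Annual generation = 36.66 × 365 = 13379 kWh
Annual savings = 13379 × £0.1000 = £1,337.94
Payback = £31,400 / £1,337.94 = 23.5 years

23.5 years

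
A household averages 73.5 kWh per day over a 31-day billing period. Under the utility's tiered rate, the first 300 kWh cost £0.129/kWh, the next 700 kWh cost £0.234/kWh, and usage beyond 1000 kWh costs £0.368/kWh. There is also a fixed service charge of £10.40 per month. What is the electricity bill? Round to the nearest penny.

Usage = 73.5 kWh/day × 31 days = 2278.5 kWh
First 300 kWh × £0.129 = £38.70
Next 700 kWh × £0.234 = £163.80
Remaining 1278.5 kWh × £0.368 = £470.49
Energy charge = £672.99; + service £10.40 = £683.39

£683.39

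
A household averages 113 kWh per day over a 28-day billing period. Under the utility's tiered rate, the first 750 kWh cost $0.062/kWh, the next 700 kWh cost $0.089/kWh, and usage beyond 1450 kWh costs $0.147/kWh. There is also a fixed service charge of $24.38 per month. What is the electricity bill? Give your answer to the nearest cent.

Usage = 113 kWh/day × 28 days = 3164 kWh
First 750 kWh × $0.062 = $46.50
Next 700 kWh × $0.089 = $62.30
Remaining 1714 kWh × $0.147 = $251.96
Energy charge = $360.76; + service $24.38 = $385.14

$385.14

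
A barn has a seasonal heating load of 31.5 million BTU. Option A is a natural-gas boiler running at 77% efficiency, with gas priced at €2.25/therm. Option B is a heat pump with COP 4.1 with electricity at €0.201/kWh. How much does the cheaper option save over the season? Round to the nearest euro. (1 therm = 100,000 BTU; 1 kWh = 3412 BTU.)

€468

Heat load = 31.5 × 10⁶ BTU = 31,500,000 BTU
Gas: input = 31,500,000 / 0.77 = 40,909,091 BTU = 409.1 therm → 409.1 × €2.25 = €920.45
Heat pump: 31,500,000 BTU / 3412 = 9,232 kWh heat; / 4.1 = 2,252 kWh in → × €0.201 = €452.60
Difference = |€920.45 − €452.60| = €467.86 ≈ €468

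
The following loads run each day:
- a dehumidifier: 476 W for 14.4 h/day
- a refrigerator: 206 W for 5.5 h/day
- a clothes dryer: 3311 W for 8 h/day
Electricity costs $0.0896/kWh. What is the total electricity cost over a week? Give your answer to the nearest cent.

dehumidifier: 476 W × 14.4 h × 7 d = 47,981 Wh = 47.98 kWh
refrigerator: 206 W × 5.5 h × 7 d = 7,931 Wh = 7.931 kWh
clothes dryer: 3311 W × 8 h × 7 d = 185,416 Wh = 185.4 kWh
Total energy = 47.98 + 7.931 + 185.4 = 241.3 kWh
Cost = 241.3 kWh × $0.0896 = $21.62

$21.62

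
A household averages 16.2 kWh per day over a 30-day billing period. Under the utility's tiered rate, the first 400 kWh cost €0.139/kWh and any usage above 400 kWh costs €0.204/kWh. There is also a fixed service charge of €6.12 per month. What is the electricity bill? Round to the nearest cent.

Usage = 16.2 kWh/day × 30 days = 486 kWh
First 400 kWh × €0.139 = €55.60
Remaining 86 kWh × €0.204 = €17.54
Energy charge = €73.14; + service €6.12 = €79.26

€79.26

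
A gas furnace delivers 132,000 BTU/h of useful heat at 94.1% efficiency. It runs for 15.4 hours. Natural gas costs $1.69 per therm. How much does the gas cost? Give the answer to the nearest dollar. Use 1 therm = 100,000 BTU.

Heat delivered = 132,000 BTU/h × 15.4 h = 2,032,800 BTU
Gas input = 2,032,800 / 0.941 = 2,160,255 BTU
= 2,160,255 / 100,000 = 21.6 therm
Cost = 21.6 × $1.69/therm = $36.51 ≈ $37

$37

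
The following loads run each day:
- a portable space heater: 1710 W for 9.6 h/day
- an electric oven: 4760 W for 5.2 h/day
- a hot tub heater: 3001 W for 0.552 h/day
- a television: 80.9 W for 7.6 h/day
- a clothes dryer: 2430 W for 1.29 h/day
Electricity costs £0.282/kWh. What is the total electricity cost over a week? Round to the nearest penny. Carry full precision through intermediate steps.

£91.94

portable space heater: 1710 W × 9.6 h × 7 d = 114,912 Wh = 114.9 kWh
electric oven: 4760 W × 5.2 h × 7 d = 173,264 Wh = 173.3 kWh
hot tub heater: 3001 W × 0.552 h × 7 d = 11,596 Wh = 11.6 kWh
television: 80.9 W × 7.6 h × 7 d = 4,304 Wh = 4.304 kWh
clothes dryer: 2430 W × 1.29 h × 7 d = 21,943 Wh = 21.94 kWh
Total energy = 114.9 + 173.3 + 11.6 + 4.304 + 21.94 = 326 kWh
Cost = 326 kWh × £0.282 = £91.94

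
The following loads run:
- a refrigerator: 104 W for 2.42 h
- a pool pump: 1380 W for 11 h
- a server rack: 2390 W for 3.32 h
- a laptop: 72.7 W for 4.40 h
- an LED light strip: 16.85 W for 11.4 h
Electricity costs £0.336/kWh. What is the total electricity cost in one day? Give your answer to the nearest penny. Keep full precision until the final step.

refrigerator: 104 W × 2.42 h = 252 Wh = 0.2517 kWh
pool pump: 1380 W × 11 h = 15,180 Wh = 15.18 kWh
server rack: 2390 W × 3.32 h = 7,935 Wh = 7.935 kWh
laptop: 72.7 W × 4.40 h = 320 Wh = 0.3199 kWh
LED light strip: 16.85 W × 11.4 h = 192 Wh = 0.1921 kWh
Total energy = 0.2517 + 15.18 + 7.935 + 0.3199 + 0.1921 = 23.88 kWh
Cost = 23.88 kWh × £0.336 = £8.02

£8.02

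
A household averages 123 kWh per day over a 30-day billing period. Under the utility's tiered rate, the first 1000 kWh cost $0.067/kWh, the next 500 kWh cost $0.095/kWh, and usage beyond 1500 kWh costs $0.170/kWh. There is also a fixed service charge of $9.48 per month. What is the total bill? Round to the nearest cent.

$496.28

Usage = 123 kWh/day × 30 days = 3690 kWh
First 1000 kWh × $0.067 = $67.00
Next 500 kWh × $0.095 = $47.50
Remaining 2190 kWh × $0.170 = $372.30
Energy charge = $486.80; + service $9.48 = $496.28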